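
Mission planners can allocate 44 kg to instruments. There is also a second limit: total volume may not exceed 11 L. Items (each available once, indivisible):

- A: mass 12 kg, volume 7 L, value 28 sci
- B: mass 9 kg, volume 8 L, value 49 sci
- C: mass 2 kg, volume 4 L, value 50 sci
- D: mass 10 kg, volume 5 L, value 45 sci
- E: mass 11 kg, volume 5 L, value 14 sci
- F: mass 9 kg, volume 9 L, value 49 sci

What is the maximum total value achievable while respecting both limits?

Feasible sets respecting both limits:
- C+D: mass 12, volume 9, value 95
- A+C: mass 14, volume 11, value 78
- C+E: mass 13, volume 9, value 64
- D+E: mass 21, volume 10, value 59
Best: 95 sci.

95 sci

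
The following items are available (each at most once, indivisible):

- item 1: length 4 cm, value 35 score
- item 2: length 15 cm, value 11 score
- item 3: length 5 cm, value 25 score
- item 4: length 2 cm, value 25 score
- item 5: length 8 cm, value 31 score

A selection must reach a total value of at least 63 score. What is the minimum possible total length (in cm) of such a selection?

Subsets with value ≥ 63, sorted by total length:
- item 1+item 3+item 4: length 11, value 85
- item 1+item 5: length 12, value 66
Minimum length: 11 cm.

11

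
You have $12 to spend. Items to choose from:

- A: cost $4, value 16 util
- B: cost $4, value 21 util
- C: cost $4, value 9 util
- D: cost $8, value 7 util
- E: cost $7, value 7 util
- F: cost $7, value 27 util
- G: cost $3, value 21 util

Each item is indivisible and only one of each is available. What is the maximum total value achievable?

58 util

Check high-value combinations within $12:
- A+B+G: cost 4+4+3=11, value 16+21+21=58
- B+C+G: cost 4+4+3=11, value 21+9+21=51
- F+G: cost 7+3=10, value 27+21=48
Best: 58 util.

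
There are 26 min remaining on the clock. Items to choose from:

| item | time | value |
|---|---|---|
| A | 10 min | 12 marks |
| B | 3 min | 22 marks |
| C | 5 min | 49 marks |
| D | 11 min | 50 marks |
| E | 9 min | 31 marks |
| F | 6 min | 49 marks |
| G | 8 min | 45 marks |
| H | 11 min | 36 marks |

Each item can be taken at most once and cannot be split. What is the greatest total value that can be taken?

170 marks

Check high-value combinations within 26 min:
- B+C+D+F: time 3+5+11+6=25, value 22+49+50+49=170
- B+C+F+G: time 3+5+6+8=22, value 22+49+49+45=165
- B+C+F+H: time 3+5+6+11=25, value 22+49+49+36=156
- B+C+E+F: time 3+5+9+6=23, value 22+49+31+49=151
Best: 170 marks.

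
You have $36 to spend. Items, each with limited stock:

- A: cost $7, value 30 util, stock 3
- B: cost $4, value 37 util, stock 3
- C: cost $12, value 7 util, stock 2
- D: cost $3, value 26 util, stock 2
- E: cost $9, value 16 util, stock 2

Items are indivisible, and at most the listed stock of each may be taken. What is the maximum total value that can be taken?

Top feasible selections:
- 3×A + 3×B + 1×D: cost 36, value 227
- 2×A + 3×B + 2×D: cost 32, value 223
- 3×A + 2×B + 2×D: cost 35, value 216
- 1×A + 3×B + 2×D + 1×E: cost 34, value 209
Best: 227 util.

227 util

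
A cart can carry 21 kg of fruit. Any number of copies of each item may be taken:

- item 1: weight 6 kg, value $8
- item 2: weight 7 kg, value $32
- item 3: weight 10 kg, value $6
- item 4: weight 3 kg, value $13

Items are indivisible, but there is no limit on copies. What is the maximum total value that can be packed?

Best value-per-unit is item 2 at 32/7, and filling with it alone uses weight 3×7=21. No mix of the others beats 3×32 = 96.

$96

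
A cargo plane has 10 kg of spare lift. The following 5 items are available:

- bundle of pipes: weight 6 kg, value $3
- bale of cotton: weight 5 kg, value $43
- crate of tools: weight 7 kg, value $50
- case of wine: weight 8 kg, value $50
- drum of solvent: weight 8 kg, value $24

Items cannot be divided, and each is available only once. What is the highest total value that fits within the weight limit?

This is a 0/1 knapsack; check combinations near the capacity.
- crate of tools: weight 7, value 50
- case of wine: weight 8, value 50
- bale of cotton: weight 5, value 43
Best: $50.

$50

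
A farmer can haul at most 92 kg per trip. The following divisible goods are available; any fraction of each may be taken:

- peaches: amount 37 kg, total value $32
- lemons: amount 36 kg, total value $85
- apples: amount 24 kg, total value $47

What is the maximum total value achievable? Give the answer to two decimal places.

Take in order of value per unit:
- lemons (85/36 per unit): all 36 → value 85, running total 85.00
- apples (47/24 per unit): all 24 → value 47, running total 132.00
- peaches (32/37 per unit): 32 of 37 → value 32×32/37 = 27.6757, running total 159.68
Total 159.68.

159.68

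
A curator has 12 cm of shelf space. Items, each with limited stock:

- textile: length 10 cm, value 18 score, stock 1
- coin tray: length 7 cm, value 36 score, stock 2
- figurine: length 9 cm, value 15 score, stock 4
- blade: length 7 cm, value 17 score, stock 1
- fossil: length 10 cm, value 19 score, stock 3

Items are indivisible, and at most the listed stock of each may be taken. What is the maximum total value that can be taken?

Top feasible selections:
- 1×coin tray: length 7, value 36
- 1×fossil: length 10, value 19
Best: 36 score.

36 score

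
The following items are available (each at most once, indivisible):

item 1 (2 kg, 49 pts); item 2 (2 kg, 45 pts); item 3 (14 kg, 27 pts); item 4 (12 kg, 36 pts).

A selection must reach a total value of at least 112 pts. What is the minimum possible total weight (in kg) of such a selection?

Subsets with value ≥ 112, sorted by total weight:
- item 1+item 2+item 4: weight 16, value 130
- item 1+item 2+item 3: weight 18, value 121
Minimum weight: 16 kg.

16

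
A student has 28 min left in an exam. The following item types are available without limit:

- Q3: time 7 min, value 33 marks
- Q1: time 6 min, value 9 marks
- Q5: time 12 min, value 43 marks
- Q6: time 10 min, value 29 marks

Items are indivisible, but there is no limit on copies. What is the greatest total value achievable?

132 marks

Best value-per-unit is Q3 at 33/7, and filling with it alone uses time 4×7=28. No mix of the others beats 4×33 = 132.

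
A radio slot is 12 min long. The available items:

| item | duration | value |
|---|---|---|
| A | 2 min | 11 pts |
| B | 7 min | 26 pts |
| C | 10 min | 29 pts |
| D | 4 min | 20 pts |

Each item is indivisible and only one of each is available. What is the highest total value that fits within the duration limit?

This is a 0/1 knapsack; check combinations near the capacity.
- B+D: duration 7+4=11, value 26+20=46
- A+C: duration 2+10=12, value 11+29=40
- A+B: duration 2+7=9, value 11+26=37
Best: 46 pts.

46 pts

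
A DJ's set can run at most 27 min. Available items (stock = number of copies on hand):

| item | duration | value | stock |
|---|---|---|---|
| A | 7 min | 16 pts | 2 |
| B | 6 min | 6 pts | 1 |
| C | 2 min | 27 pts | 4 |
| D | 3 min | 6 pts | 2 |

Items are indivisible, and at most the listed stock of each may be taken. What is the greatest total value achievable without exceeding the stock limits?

146 pts

Best selections within duration 27 and stock limits:
- 2×A + 4×C + 1×D: duration 25, value 146
- 1×A + 1×B + 4×C + 2×D: duration 27, value 142
Best: 146 pts.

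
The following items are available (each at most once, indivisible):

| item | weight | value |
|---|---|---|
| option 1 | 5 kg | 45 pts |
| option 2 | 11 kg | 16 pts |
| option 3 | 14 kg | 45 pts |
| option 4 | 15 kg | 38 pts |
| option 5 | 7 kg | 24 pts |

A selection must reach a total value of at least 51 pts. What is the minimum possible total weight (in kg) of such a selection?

12

Subsets with value ≥ 51, sorted by total weight:
- option 1+option 5: weight 12, value 69
- option 1+option 2: weight 16, value 61
- option 1+option 3: weight 19, value 90
Minimum weight: 12 kg.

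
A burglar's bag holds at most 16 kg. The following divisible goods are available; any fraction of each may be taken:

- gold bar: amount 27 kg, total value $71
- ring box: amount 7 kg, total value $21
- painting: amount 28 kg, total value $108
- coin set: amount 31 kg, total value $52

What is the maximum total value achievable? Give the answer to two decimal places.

Take in order of value per unit:
- painting (108/28 per unit): 16 of 28 → value 16×108/28 = 61.7143, running total 61.71
Total 61.71.

61.71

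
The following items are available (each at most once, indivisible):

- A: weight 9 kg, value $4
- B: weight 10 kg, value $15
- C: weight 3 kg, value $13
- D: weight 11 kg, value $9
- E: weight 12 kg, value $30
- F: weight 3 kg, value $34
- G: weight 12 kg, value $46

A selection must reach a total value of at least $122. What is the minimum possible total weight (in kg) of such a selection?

30

Subsets with value ≥ 122, sorted by total weight:
- C+E+F+G: weight 30, value 123
- B+E+F+G: weight 37, value 125
- A+C+E+F+G: weight 39, value 127
- B+C+E+F+G: weight 40, value 138
Minimum weight: 30 kg.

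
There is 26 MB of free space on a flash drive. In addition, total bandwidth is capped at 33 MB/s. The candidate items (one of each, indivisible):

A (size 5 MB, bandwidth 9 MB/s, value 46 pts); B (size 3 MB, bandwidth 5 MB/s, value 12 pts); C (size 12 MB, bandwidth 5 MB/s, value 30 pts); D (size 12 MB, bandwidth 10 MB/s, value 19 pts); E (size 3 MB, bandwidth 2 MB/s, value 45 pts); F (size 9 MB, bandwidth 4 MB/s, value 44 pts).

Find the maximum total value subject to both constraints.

Feasible sets respecting both limits:
- A+B+E+F: size 20, bandwidth 20, value 147
- A+E+F: size 17, bandwidth 15, value 135
- A+B+C+E: size 23, bandwidth 21, value 133
Best: 147 pts.

147 pts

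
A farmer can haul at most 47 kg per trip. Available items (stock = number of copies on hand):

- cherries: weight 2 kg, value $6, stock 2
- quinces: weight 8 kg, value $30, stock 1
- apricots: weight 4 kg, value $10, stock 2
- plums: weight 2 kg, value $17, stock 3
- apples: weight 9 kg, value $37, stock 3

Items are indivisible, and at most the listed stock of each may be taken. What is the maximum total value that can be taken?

Top feasible selections:
- 1×cherries + 1×quinces + 1×apricots + 3×plums + 3×apples: weight 47, value 208
- 2×cherries + 1×quinces + 3×plums + 3×apples: weight 45, value 204
- 1×quinces + 1×apricots + 3×plums + 3×apples: weight 45, value 202
- 1×cherries + 1×quinces + 3×plums + 3×apples: weight 43, value 198
Best: $208.

$208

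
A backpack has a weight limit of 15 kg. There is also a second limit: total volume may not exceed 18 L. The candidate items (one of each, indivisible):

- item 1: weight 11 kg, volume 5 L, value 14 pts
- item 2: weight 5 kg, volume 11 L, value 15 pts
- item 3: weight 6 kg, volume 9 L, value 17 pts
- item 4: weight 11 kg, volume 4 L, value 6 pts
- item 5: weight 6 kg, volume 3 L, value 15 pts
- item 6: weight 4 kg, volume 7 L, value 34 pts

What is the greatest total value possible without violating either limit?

51 pts

Feasible sets respecting both limits:
- item 3+item 6: weight 10, volume 16, value 51
- item 2+item 6: weight 9, volume 18, value 49
- item 5+item 6: weight 10, volume 10, value 49
Best: 51 pts.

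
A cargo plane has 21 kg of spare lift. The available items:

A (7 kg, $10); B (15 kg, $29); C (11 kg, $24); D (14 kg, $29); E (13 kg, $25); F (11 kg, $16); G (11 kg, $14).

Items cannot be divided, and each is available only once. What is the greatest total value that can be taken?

$39

Check high-value combinations within 21 kg:
- A+D: weight 7+14=21, value 10+29=39
- A+E: weight 7+13=20, value 10+25=35
- A+C: weight 7+11=18, value 10+24=34
Best: $39.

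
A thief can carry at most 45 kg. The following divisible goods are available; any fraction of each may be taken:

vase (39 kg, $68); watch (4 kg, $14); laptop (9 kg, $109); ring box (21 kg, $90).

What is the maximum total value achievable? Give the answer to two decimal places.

Take in order of value per unit:
- laptop (109/9 per unit): all 9 → value 109, running total 109.00
- ring box (90/21 per unit): all 21 → value 90, running total 199.00
- watch (14/4 per unit): all 4 → value 14, running total 213.00
- vase (68/39 per unit): 11 of 39 → value 11×68/39 = 19.1795, running total 232.18
Total 232.18.

232.18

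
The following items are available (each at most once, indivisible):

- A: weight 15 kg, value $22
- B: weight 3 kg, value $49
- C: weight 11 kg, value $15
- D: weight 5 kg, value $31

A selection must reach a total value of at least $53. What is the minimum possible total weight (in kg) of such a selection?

8

Subsets with value ≥ 53, sorted by total weight:
- B+D: weight 8, value 80
- B+C: weight 14, value 64
- A+B: weight 18, value 71
- B+C+D: weight 19, value 95
Minimum weight: 8 kg.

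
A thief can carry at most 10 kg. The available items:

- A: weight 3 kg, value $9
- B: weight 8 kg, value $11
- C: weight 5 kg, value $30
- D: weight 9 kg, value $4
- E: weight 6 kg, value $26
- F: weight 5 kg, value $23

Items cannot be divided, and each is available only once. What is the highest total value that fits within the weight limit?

Check high-value combinations within 10 kg:
- C+F: weight 5+5=10, value 30+23=53
- A+C: weight 3+5=8, value 9+30=39
- A+E: weight 3+6=9, value 9+26=35
Best: $53.

$53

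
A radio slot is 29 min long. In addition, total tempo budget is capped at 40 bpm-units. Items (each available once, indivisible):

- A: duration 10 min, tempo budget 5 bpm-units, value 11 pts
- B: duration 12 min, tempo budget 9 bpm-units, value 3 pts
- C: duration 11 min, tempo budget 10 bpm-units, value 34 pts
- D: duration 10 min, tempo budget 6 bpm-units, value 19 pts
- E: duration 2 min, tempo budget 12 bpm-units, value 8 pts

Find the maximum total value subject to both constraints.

61 pts

Feasible sets respecting both limits:
- C+D+E: duration 23, tempo budget 28, value 61
- C+D: duration 21, tempo budget 16, value 53
- A+C+E: duration 23, tempo budget 27, value 53
- A+C: duration 21, tempo budget 15, value 45
Best: 61 pts.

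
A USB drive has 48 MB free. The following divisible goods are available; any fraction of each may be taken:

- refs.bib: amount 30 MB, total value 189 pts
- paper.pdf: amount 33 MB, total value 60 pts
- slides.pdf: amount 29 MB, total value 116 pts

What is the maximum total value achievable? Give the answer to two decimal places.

261.00

Take in order of value per unit:
- refs.bib (189/30 per unit): all 30 → value 189, running total 189.00
- slides.pdf (116/29 per unit): 18 of 29 → value 18×116/29 = 72.0000, running total 261.00
Total 261.00.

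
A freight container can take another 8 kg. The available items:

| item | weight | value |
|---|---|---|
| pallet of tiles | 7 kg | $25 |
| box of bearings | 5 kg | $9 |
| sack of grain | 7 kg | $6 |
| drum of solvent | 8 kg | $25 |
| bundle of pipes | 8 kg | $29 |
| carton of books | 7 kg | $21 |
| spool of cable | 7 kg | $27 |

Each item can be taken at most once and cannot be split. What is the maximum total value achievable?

$29

Check high-value combinations within 8 kg:
- bundle of pipes: weight 8, value 29
- spool of cable: weight 7, value 27
- pallet of tiles: weight 7, value 25
- drum of solvent: weight 8, value 25
- carton of books: weight 7, value 21
Best: $29.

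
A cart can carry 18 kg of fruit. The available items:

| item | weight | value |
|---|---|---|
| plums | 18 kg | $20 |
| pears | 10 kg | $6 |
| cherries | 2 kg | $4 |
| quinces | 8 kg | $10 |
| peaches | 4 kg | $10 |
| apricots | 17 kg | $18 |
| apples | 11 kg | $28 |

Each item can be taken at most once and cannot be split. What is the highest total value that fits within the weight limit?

Check high-value combinations within 18 kg:
- cherries+peaches+apples: weight 2+4+11=17, value 4+10+28=42
- peaches+apples: weight 4+11=15, value 10+28=38
- cherries+apples: weight 2+11=13, value 4+28=32
Best: $42.

$42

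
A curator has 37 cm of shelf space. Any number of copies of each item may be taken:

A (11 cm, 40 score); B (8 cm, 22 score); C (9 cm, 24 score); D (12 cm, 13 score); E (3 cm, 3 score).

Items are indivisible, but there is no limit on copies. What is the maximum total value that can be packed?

Best value-per-unit is A at 40/11; filling with it alone gives 3×40 = 120.
Optimal mix: 3×A + 1×E → length 36, value 123.

123 score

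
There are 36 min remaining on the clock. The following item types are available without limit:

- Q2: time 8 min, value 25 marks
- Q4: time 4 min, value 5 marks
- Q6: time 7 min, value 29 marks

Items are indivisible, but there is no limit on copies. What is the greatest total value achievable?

Best value-per-unit is Q6 at 29/7, and filling with it alone uses time 5×7=35. No mix of the others beats 5×29 = 145.

145 marks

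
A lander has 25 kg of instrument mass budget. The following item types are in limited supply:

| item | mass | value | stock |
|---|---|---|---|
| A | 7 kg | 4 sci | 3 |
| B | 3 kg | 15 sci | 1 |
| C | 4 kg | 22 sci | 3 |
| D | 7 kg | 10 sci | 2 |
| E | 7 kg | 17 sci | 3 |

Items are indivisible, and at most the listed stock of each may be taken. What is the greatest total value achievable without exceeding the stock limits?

98 sci

Best selections within mass 25 and stock limits:
- 1×B + 3×C + 1×E: mass 22, value 98
- 1×B + 2×C + 2×E: mass 25, value 93
Best: 98 sci.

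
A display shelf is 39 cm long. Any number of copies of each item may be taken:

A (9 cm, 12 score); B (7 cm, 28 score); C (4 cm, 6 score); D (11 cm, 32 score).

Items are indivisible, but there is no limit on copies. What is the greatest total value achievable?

Best value-per-unit is B at 28/7; filling with it alone gives 5×28 = 140.
Optimal mix: 5×B + 1×C → length 39, value 146.

146 score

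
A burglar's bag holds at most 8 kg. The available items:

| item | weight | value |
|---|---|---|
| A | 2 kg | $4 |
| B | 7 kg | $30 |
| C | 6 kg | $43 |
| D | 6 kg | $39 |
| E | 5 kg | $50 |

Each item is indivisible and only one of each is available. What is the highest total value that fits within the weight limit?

Check high-value combinations within 8 kg:
- A+E: weight 2+5=7, value 4+50=54
- E: weight 5, value 50
- A+C: weight 2+6=8, value 4+43=47
Best: $54.

$54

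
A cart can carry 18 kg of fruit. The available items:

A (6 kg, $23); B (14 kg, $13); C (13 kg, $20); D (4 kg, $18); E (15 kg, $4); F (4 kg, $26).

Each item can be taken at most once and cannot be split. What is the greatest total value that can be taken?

$67

Check high-value combinations within 18 kg:
- A+D+F: weight 6+4+4=14, value 23+18+26=67
- A+F: weight 6+4=10, value 23+26=49
- C+F: weight 13+4=17, value 20+26=46
- D+F: weight 4+4=8, value 18+26=44
Best: $67.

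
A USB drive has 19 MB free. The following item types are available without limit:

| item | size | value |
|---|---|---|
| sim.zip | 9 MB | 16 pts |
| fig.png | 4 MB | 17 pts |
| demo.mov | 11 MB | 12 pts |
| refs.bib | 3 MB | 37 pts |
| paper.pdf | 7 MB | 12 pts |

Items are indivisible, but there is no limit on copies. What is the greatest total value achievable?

Best value-per-unit is refs.bib at 37/3, and filling with it alone uses size 6×3=18. No mix of the others beats 6×37 = 222.

222 pts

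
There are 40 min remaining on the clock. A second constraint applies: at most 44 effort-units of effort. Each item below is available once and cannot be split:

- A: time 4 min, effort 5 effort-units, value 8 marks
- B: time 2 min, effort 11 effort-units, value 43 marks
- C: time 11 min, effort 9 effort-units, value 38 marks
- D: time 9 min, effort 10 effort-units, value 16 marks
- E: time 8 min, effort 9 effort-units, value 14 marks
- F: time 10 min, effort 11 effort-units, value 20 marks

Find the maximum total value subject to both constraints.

119 marks

Feasible sets respecting both limits:
- A+B+C+D+E: time 34, effort 44, value 119
- B+C+D+F: time 32, effort 41, value 117
- B+C+E+F: time 31, effort 40, value 115
Best: 119 marks.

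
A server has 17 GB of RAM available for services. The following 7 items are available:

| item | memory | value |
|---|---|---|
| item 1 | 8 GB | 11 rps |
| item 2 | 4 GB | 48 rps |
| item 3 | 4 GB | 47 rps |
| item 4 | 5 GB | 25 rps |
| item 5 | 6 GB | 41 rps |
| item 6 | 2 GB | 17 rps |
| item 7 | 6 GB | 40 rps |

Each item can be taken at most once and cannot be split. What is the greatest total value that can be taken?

153 rps

This is a 0/1 knapsack; check combinations near the capacity.
- item 2+item 3+item 5+item 6: memory 4+4+6+2=16, value 48+47+41+17=153
- item 2+item 3+item 6+item 7: memory 4+4+2+6=16, value 48+47+17+40=152
- item 2+item 3+item 4+item 6: memory 4+4+5+2=15, value 48+47+25+17=137
- item 2+item 3+item 5: memory 4+4+6=14, value 48+47+41=136
Best: 153 rps.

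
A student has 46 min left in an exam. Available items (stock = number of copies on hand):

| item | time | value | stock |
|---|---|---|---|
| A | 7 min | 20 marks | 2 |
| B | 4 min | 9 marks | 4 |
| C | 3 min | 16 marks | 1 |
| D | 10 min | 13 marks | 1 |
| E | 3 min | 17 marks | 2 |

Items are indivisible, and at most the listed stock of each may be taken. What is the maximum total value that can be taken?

Best selections within time 46 and stock limits:
- 2×A + 3×B + 1×C + 1×D + 2×E: time 45, value 130
- 2×A + 4×B + 1×C + 2×E: time 39, value 126
Best: 130 marks.

130 marks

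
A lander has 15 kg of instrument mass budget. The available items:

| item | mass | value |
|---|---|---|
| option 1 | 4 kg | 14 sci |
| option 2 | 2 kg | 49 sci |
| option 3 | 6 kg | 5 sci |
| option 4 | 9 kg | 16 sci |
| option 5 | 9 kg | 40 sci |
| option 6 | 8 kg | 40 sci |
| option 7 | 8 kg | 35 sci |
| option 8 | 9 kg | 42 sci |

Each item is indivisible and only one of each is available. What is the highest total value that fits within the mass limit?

Check high-value combinations within 15 kg:
- option 1+option 2+option 8: mass 4+2+9=15, value 14+49+42=105
- option 1+option 2+option 6: mass 4+2+8=14, value 14+49+40=103
- option 1+option 2+option 5: mass 4+2+9=15, value 14+49+40=103
Best: 105 sci.

105 sci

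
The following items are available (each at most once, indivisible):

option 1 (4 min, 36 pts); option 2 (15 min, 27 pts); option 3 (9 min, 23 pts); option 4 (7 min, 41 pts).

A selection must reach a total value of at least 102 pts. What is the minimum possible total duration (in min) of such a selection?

Subsets with value ≥ 102, sorted by total duration:
- option 1+option 2+option 4: duration 26, value 104
- option 1+option 2+option 3+option 4: duration 35, value 127
Minimum duration: 26 min.

26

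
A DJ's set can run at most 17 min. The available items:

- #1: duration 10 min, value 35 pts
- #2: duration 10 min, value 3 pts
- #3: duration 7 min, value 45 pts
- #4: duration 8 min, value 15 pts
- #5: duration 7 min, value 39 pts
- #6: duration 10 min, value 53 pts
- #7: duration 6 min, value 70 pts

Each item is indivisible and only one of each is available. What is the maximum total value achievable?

This is a 0/1 knapsack; check combinations near the capacity.
- #6+#7: duration 10+6=16, value 53+70=123
- #3+#7: duration 7+6=13, value 45+70=115
- #5+#7: duration 7+6=13, value 39+70=109
- #1+#7: duration 10+6=16, value 35+70=105
- #3+#6: duration 7+10=17, value 45+53=98
Best: 123 pts.

123 pts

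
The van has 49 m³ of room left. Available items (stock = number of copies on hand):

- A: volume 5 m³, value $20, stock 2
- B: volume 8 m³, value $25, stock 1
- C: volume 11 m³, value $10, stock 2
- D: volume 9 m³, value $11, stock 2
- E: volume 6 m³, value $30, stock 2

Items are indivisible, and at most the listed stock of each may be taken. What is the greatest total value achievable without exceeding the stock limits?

Top feasible selections:
- 2×A + 1×B + 2×D + 2×E: volume 48, value 147
- 2×A + 1×B + 1×D + 2×E: volume 39, value 136
- 2×A + 1×B + 1×C + 2×E: volume 41, value 135
- 1×A + 1×B + 2×D + 2×E: volume 43, value 127
Best: $147.

$147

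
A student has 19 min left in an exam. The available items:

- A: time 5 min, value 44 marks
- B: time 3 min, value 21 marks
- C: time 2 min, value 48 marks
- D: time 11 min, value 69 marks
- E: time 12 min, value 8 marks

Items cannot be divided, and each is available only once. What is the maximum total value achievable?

Check high-value combinations within 19 min:
- A+C+D: time 5+2+11=18, value 44+48+69=161
- B+C+D: time 3+2+11=16, value 21+48+69=138
- A+B+D: time 5+3+11=19, value 44+21+69=134
- C+D: time 2+11=13, value 48+69=117
Best: 161 marks.

161 marks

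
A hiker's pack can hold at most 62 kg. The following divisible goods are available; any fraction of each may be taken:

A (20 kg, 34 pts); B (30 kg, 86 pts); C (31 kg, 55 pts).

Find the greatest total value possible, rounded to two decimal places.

142.70

Take in order of value per unit:
- B (86/30 per unit): all 30 → value 86, running total 86.00
- C (55/31 per unit): all 31 → value 55, running total 141.00
- A (34/20 per unit): 1 of 20 → value 1×34/20 = 1.7000, running total 142.70
Total 142.70.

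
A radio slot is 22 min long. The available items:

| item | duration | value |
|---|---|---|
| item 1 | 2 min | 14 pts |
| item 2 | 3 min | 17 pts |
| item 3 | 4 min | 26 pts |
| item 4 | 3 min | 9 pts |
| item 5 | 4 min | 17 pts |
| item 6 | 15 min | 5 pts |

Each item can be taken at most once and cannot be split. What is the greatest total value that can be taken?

83 pts

This is a 0/1 knapsack; check combinations near the capacity.
- item 1+item 2+item 3+item 4+item 5: duration 2+3+4+3+4=16, value 14+17+26+9+17=83
- item 1+item 2+item 3+item 5: duration 2+3+4+4=13, value 14+17+26+17=74
- item 2+item 3+item 4+item 5: duration 3+4+3+4=14, value 17+26+9+17=69
Best: 83 pts.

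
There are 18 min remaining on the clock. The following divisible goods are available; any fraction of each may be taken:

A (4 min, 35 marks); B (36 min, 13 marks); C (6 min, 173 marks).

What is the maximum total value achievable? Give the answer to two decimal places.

210.89

Take in order of value per unit:
- C (173/6 per unit): all 6 → value 173, running total 173.00
- A (35/4 per unit): all 4 → value 35, running total 208.00
- B (13/36 per unit): 8 of 36 → value 8×13/36 = 2.8889, running total 210.89
Total 210.89.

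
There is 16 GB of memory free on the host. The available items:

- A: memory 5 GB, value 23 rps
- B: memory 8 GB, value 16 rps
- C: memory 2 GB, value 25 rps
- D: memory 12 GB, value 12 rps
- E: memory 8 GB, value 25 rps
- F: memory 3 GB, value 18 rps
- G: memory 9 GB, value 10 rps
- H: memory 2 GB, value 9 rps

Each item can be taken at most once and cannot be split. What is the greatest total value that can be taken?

77 rps

This is a 0/1 knapsack; check combinations near the capacity.
- C+E+F+H: memory 2+8+3+2=15, value 25+25+18+9=77
- A+C+F+H: memory 5+2+3+2=12, value 23+25+18+9=75
- A+C+E: memory 5+2+8=15, value 23+25+25=73
Best: 77 rps.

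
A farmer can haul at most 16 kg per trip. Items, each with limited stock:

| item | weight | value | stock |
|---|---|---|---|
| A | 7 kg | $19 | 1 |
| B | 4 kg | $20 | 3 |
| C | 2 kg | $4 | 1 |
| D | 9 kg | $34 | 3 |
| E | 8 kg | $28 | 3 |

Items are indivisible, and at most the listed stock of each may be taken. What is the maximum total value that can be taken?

$68

Best selections within weight 16 and stock limits:
- 2×B + 1×E: weight 16, value 68
- 3×B + 1×C: weight 14, value 64
- 3×B: weight 12, value 60
- 1×A + 2×B: weight 15, value 59
Best: $68.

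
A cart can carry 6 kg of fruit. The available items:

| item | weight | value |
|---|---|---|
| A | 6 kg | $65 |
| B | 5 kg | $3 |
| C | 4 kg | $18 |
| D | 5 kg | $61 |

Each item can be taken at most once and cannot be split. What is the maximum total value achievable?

Check high-value combinations within 6 kg:
- A: weight 6, value 65
- D: weight 5, value 61
- C: weight 4, value 18
- B: weight 5, value 3
Best: $65.

$65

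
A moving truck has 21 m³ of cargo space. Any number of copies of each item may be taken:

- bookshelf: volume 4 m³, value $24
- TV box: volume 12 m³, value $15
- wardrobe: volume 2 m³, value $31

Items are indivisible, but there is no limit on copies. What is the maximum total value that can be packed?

Best value-per-unit is wardrobe at 31/2, and filling with it alone uses volume 10×2=20. No mix of the others beats 10×31 = 310.

$310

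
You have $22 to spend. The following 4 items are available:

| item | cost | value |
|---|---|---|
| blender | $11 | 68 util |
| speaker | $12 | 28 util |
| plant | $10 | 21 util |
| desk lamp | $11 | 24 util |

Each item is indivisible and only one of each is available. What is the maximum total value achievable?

Check high-value combinations within $22:
- blender+desk lamp: cost 11+11=22, value 68+24=92
- blender+plant: cost 11+10=21, value 68+21=89
- blender: cost 11, value 68
- speaker+plant: cost 12+10=22, value 28+21=49
Best: 92 util.

92 util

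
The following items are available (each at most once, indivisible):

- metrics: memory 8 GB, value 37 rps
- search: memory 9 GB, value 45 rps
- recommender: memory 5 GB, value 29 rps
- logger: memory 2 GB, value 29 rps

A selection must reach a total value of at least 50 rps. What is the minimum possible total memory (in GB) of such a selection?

7

Subsets with value ≥ 50, sorted by total memory:
- recommender+logger: memory 7, value 58
- metrics+logger: memory 10, value 66
- search+logger: memory 11, value 74
Minimum memory: 7 GB.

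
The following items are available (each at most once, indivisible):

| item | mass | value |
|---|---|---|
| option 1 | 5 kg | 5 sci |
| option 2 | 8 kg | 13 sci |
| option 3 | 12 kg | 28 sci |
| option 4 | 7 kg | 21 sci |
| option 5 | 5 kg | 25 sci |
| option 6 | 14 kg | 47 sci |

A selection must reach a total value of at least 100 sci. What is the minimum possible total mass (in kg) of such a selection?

Subsets with value ≥ 100, sorted by total mass:
- option 3+option 5+option 6: mass 31, value 100
- option 2+option 4+option 5+option 6: mass 34, value 106
- option 1+option 3+option 5+option 6: mass 36, value 105
Minimum mass: 31 kg.

31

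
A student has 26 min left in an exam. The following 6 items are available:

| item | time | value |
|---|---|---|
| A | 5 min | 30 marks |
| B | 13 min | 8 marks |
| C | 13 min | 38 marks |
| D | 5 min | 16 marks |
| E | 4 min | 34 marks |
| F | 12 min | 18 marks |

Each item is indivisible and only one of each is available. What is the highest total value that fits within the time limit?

Check high-value combinations within 26 min:
- A+C+E: time 5+13+4=22, value 30+38+34=102
- A+D+E+F: time 5+5+4+12=26, value 30+16+34+18=98
- C+D+E: time 13+5+4=22, value 38+16+34=88
- A+C+D: time 5+13+5=23, value 30+38+16=84
- A+E+F: time 5+4+12=21, value 30+34+18=82
Best: 102 marks.

102 marks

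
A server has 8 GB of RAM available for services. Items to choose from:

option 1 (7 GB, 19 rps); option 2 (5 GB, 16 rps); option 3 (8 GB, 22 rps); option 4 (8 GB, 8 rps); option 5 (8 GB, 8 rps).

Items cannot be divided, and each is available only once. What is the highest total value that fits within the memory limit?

This is a 0/1 knapsack; check combinations near the capacity.
- option 3: memory 8, value 22
- option 1: memory 7, value 19
- option 2: memory 5, value 16
- option 4: memory 8, value 8
Best: 22 rps.

22 rps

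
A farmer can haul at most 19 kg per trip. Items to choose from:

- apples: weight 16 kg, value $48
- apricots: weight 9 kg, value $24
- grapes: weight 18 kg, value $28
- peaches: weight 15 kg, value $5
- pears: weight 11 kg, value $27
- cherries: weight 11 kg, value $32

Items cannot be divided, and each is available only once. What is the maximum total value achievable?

$48

Check high-value combinations within 19 kg:
- apples: weight 16, value 48
- cherries: weight 11, value 32
- grapes: weight 18, value 28
- pears: weight 11, value 27
Best: $48.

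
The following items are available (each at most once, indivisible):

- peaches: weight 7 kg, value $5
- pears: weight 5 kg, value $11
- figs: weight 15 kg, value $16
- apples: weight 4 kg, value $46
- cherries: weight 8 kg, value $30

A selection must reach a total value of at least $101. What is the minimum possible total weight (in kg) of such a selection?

Subsets with value ≥ 101, sorted by total weight:
- pears+figs+apples+cherries: weight 32, value 103
- peaches+pears+figs+apples+cherries: weight 39, value 108
Minimum weight: 32 kg.

32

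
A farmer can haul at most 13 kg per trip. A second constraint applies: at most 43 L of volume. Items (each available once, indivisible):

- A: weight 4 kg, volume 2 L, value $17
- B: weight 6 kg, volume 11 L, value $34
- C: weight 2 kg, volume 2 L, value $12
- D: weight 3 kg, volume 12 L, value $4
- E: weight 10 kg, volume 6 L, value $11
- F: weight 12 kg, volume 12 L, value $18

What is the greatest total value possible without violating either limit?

Feasible sets respecting both limits:
- A+B+C: weight 12, volume 15, value 63
- A+B+D: weight 13, volume 25, value 55
- A+B: weight 10, volume 13, value 51
Best: $63.

$63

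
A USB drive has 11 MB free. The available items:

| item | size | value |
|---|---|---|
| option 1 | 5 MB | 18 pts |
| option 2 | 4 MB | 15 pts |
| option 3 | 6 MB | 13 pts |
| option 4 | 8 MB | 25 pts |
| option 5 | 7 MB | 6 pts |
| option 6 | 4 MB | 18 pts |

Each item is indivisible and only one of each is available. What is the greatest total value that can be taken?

36 pts

This is a 0/1 knapsack; check combinations near the capacity.
- option 1+option 6: size 5+4=9, value 18+18=36
- option 2+option 6: size 4+4=8, value 15+18=33
- option 1+option 2: size 5+4=9, value 18+15=33
- option 3+option 6: size 6+4=10, value 13+18=31
Best: 36 pts.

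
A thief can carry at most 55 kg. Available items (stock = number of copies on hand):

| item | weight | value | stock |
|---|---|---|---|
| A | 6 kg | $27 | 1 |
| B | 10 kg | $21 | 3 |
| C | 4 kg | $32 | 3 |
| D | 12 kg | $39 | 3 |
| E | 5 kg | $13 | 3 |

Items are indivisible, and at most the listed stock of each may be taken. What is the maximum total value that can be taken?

Best selections within weight 55 and stock limits:
- 1×A + 3×C + 3×D: weight 54, value 240
- 1×A + 3×C + 2×D + 2×E: weight 52, value 227
- 3×C + 3×D + 1×E: weight 53, value 226
- 1×A + 1×B + 3×C + 2×D: weight 52, value 222
Best: $240.

$240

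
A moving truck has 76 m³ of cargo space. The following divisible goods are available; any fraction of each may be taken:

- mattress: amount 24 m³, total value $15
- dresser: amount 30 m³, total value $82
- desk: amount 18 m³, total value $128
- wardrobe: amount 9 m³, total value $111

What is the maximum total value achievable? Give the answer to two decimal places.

332.88

Take in order of value per unit:
- wardrobe (111/9 per unit): all 9 → value 111, running total 111.00
- desk (128/18 per unit): all 18 → value 128, running total 239.00
- dresser (82/30 per unit): all 30 → value 82, running total 321.00
- mattress (15/24 per unit): 19 of 24 → value 19×15/24 = 11.8750, running total 332.88
Total 332.88.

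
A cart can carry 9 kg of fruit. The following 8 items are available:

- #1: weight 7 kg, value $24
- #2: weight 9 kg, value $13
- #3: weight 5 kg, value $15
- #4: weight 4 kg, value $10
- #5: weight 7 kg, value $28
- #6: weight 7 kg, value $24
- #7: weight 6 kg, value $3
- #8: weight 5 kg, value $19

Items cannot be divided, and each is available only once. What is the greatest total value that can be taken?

Check high-value combinations within 9 kg:
- #4+#8: weight 4+5=9, value 10+19=29
- #5: weight 7, value 28
- #3+#4: weight 5+4=9, value 15+10=25
- #1: weight 7, value 24
Best: $29.

$29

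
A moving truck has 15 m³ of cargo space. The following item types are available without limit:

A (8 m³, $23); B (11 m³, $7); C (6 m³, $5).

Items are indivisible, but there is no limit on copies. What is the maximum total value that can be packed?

$28

Best value-per-unit is A at 23/8; filling with it alone gives 1×23 = 23.
Optimal mix: 1×A + 1×C → volume 14, value 28.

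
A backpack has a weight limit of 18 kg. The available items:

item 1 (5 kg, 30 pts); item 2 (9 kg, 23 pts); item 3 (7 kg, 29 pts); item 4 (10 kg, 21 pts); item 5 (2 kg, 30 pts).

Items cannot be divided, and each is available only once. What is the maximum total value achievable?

Check high-value combinations within 18 kg:
- item 1+item 3+item 5: weight 5+7+2=14, value 30+29+30=89
- item 1+item 2+item 5: weight 5+9+2=16, value 30+23+30=83
- item 2+item 3+item 5: weight 9+7+2=18, value 23+29+30=82
- item 1+item 4+item 5: weight 5+10+2=17, value 30+21+30=81
- item 1+item 5: weight 5+2=7, value 30+30=60
Best: 89 pts.

89 pts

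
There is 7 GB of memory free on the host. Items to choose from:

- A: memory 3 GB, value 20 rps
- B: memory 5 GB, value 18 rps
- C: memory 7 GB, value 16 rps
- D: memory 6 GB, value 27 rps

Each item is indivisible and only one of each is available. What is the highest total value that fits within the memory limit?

27 rps

Check high-value combinations within 7 GB:
- D: memory 6, value 27
- A: memory 3, value 20
- B: memory 5, value 18
Best: 27 rps.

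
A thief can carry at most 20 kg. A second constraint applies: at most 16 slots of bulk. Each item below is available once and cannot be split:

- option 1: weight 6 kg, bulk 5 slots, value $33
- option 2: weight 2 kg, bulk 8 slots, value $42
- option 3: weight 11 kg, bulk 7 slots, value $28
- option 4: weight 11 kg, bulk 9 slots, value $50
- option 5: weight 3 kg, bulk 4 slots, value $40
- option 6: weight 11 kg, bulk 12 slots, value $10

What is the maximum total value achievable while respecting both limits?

$101

Feasible sets respecting both limits:
- option 1+option 3+option 5: weight 20, bulk 16, value 101
- option 4+option 5: weight 14, bulk 13, value 90
- option 1+option 4: weight 17, bulk 14, value 83
Best: $101.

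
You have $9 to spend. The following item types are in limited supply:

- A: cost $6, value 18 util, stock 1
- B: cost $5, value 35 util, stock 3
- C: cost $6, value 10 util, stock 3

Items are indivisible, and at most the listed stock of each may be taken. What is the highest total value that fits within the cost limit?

35 util

Best selections within cost 9 and stock limits:
- 1×B: cost 5, value 35
- 1×A: cost 6, value 18
Best: 35 util.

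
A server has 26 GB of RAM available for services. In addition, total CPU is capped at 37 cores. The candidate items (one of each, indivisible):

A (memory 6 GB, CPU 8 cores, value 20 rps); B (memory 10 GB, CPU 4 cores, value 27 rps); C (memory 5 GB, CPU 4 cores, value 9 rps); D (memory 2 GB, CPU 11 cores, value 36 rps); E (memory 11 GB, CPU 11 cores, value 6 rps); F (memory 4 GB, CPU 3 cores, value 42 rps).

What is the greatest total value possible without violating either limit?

125 rps

Feasible sets respecting both limits:
- A+B+D+F: memory 22, CPU 26, value 125
- B+C+D+F: memory 21, CPU 22, value 114
- A+C+D+F: memory 17, CPU 26, value 107
Best: 125 rps.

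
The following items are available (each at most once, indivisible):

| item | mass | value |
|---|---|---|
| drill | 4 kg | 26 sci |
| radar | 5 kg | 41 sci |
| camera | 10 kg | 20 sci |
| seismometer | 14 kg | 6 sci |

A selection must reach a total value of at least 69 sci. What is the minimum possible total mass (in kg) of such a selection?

19

Subsets with value ≥ 69, sorted by total mass:
- drill+radar+camera: mass 19, value 87
- drill+radar+seismometer: mass 23, value 73
- drill+radar+camera+seismometer: mass 33, value 93
Minimum mass: 19 kg.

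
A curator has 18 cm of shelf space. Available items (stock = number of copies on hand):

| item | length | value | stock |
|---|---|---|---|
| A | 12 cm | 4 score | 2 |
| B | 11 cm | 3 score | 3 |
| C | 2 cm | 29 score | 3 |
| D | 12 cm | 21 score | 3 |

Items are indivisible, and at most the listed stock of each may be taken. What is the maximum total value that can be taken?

Best selections within length 18 and stock limits:
- 3×C + 1×D: length 18, value 108
- 1×A + 3×C: length 18, value 91
- 1×B + 3×C: length 17, value 90
Best: 108 score.

108 score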